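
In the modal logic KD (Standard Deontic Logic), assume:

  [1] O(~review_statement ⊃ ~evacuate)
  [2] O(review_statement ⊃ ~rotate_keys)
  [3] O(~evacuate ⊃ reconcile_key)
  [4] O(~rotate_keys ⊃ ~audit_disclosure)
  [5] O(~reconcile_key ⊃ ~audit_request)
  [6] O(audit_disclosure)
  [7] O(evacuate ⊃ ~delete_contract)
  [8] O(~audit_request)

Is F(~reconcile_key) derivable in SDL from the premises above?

Premise 6 gives O(audit_disclosure).
Premise 4, O(~rotate_keys ⊃ ~audit_disclosure), contraposes to O(audit_disclosure ⊃ rotate_keys); with O(audit_disclosure) we get O(rotate_keys).
Premise 2, O(review_statement ⊃ ~rotate_keys), contraposes to O(rotate_keys ⊃ ~review_statement); with O(rotate_keys) we get O(~review_statement).
From O(~review_statement) and premise 1, O(~review_statement ⊃ ~evacuate), we obtain O(~evacuate).
With premise 3, O(~evacuate ⊃ reconcile_key), the K-axiom yields O(reconcile_key).
Premises 5, 7, 8 do not contribute to this derivation.
So O(reconcile_key) holds, i.e. F(~reconcile_key). The claim follows.

Yes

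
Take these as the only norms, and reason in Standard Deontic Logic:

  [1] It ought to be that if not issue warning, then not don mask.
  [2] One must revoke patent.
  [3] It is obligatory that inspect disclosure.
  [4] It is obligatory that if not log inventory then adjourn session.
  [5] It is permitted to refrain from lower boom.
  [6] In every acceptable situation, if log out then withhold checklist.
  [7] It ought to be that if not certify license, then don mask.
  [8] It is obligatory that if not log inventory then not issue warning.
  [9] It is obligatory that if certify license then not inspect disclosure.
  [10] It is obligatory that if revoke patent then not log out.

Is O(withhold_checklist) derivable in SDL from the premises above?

No

Premise 6 is O(log_out → withhold_checklist), but O(log_out) is not derivable from the premises, so it does not yield O(withhold_checklist).
No other premise forces O(withhold_checklist). An ideal world satisfying every premise can still have withhold_checklist false, so O(withhold_checklist) is not derivable.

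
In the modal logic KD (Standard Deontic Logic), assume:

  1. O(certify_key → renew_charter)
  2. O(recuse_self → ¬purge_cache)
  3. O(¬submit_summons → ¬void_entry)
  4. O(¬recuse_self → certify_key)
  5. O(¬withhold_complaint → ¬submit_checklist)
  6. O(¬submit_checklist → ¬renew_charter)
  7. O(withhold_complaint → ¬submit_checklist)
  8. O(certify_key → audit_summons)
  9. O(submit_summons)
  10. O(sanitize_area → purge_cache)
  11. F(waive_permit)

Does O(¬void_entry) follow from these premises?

Premise 3 is O(¬submit_summons → ¬void_entry), but O(¬submit_summons) is not derivable from the premises, so it does not yield O(¬void_entry).
No other premise forces O(¬void_entry). An ideal world satisfying every premise can still have ¬void_entry false, so O(¬void_entry) is not derivable.

No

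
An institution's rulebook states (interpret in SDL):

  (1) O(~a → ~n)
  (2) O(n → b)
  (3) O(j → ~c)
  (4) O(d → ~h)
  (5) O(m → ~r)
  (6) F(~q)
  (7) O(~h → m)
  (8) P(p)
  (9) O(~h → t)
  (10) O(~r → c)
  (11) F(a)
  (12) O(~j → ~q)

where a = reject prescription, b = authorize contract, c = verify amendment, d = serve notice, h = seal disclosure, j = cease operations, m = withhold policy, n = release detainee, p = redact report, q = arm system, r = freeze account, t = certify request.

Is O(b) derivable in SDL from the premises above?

Premise 2 is O(n → b), but O(n) is not derivable from the premises, so it does not yield O(b).
No other premise forces O(b). An ideal world satisfying every premise can still have b false, so O(b) is not derivable.

No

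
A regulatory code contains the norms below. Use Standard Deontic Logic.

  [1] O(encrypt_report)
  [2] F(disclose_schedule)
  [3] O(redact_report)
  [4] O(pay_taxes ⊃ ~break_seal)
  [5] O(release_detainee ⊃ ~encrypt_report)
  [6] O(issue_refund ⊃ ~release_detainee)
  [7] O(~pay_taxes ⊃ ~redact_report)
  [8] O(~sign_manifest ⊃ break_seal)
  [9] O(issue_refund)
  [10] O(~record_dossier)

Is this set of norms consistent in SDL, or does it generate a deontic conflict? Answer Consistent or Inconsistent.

Consistent

Premise 5 is O(release_detainee ⊃ ~encrypt_report), but O(release_detainee) is not derivable from the premises, so it does not yield O(~encrypt_report).
So O(~encrypt_report) is not derivable, and the apparent clash with O(encrypt_report) does not arise.
A world satisfying every obligation exists (e.g. break_seal=false, disclose_schedule=false, encrypt_report=true, issue_refund=true, pay_taxes=true, record_dossier=false, redact_report=true, release_detainee=false, sign_manifest=true); no atom is both obligatory and forbidden, so the set is consistent.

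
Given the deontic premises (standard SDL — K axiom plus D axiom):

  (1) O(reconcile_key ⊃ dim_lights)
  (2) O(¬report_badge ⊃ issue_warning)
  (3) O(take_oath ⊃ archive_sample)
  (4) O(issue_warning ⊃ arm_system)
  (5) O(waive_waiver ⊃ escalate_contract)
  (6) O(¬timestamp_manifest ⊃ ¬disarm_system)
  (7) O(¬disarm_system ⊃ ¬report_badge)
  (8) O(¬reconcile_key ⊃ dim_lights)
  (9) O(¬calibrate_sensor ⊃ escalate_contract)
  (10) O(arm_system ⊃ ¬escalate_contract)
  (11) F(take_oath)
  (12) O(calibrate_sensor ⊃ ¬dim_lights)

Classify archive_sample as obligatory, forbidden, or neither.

Premise 3 is O(take_oath ⊃ archive_sample), but O(take_oath) is not derivable from the premises, so it does not yield O(archive_sample).
No premise or chain of K-axiom applications forces O(archive_sample), and none forces O(¬archive_sample). So archive_sample is neither obligatory nor forbidden under these norms.

Neither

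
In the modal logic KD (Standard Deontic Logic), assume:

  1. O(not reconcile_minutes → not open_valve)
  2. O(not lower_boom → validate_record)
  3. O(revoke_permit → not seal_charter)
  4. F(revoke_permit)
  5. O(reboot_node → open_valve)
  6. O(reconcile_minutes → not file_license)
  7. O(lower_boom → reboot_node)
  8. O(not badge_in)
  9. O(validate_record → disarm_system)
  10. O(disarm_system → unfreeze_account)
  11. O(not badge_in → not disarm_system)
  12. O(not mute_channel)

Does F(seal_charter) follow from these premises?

Premise 3 is O(revoke_permit → not seal_charter), but O(revoke_permit) is not derivable from the premises, so it does not yield O(not seal_charter).
No other premise forces O(not seal_charter). An ideal world satisfying every premise can still have seal_charter true, so F(seal_charter) is not derivable.

No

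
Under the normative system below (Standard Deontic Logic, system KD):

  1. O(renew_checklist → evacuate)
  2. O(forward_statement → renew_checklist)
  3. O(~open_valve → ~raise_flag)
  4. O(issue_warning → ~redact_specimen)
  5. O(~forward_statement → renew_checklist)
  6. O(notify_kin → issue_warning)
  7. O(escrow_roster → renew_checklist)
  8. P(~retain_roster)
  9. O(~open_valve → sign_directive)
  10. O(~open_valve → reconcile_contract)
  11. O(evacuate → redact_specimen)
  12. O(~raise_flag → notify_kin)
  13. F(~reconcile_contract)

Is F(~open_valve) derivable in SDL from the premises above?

By case analysis on ~forward_statement: premise 5 gives O(~forward_statement → renew_checklist) and premise 2 gives O(forward_statement → renew_checklist), so O(renew_checklist) either way.
Premise 1 is O(renew_checklist → evacuate); since O(renew_checklist), deontic closure gives O(evacuate).
Applying K to premise 11 (O(evacuate → redact_specimen)) and O(evacuate) yields O(redact_specimen).
The contrapositive of premise 4 (O(issue_warning → ~redact_specimen)) is O(redact_specimen → ~issue_warning), and O(redact_specimen) is already established, so O(~issue_warning).
Premise 6 is O(notify_kin → issue_warning); contrapositively O(~issue_warning → ~notify_kin). Since O(~issue_warning) holds, K gives O(~notify_kin).
The contrapositive of premise 12 (O(~raise_flag → notify_kin)) is O(~notify_kin → raise_flag), and O(~notify_kin) is already established, so O(raise_flag).
Premise 3 is O(~open_valve → ~raise_flag); contrapositively O(raise_flag → open_valve). Since O(raise_flag) holds, K gives O(open_valve).
Premises 7, 8, 9, 10, 13 do not contribute to this derivation.
So O(open_valve) holds, i.e. F(~open_valve). The claim follows.

Yes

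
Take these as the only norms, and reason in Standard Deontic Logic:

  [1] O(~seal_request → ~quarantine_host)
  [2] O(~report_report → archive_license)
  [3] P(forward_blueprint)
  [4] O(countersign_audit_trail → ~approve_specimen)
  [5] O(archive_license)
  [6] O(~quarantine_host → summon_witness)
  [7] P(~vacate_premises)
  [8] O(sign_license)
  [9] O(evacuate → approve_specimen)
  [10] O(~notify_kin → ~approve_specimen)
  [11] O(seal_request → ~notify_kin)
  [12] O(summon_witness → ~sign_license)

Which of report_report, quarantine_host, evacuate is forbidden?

Premise 8 states O(sign_license) outright.
The contrapositive of premise 12 (O(summon_witness → ~sign_license)) is O(sign_license → ~summon_witness), and O(sign_license) is already established, so O(~summon_witness).
Premise 6, O(~quarantine_host → summon_witness), contraposes to O(~summon_witness → quarantine_host); with O(~summon_witness) we get O(quarantine_host).
The contrapositive of premise 1 (O(~seal_request → ~quarantine_host)) is O(quarantine_host → seal_request), and O(quarantine_host) is already established, so O(seal_request).
From O(seal_request) and premise 11, O(seal_request → ~notify_kin), we obtain O(~notify_kin).
From O(~notify_kin) and premise 10, O(~notify_kin → ~approve_specimen), we obtain O(~approve_specimen).
Premise 9 is O(evacuate → approve_specimen); contrapositively O(~approve_specimen → ~evacuate). Since O(~approve_specimen) holds, K gives O(~evacuate).
So O(~evacuate) holds, i.e. evacuate is forbidden. None of the other listed options is forbidden under the premises.

evacuate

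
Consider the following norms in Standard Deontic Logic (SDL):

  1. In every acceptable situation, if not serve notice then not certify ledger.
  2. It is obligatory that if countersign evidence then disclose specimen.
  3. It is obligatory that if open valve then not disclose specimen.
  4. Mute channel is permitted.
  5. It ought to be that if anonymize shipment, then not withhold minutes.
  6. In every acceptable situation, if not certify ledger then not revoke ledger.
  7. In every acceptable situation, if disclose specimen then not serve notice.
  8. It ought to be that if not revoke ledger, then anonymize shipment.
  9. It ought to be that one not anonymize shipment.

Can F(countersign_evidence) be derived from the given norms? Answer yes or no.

From premise 9 we have O(¬anonymize_shipment).
Premise 8, O(¬revoke_ledger → anonymize_shipment), contraposes to O(¬anonymize_shipment → revoke_ledger); with O(¬anonymize_shipment) we get O(revoke_ledger).
Premise 6, O(¬certify_ledger → ¬revoke_ledger), contraposes to O(revoke_ledger → certify_ledger); with O(revoke_ledger) we get O(certify_ledger).
The contrapositive of premise 1 (O(¬serve_notice → ¬certify_ledger)) is O(certify_ledger → serve_notice), and O(certify_ledger) is already established, so O(serve_notice).
Premise 7, O(disclose_specimen → ¬serve_notice), contraposes to O(serve_notice → ¬disclose_specimen); with O(serve_notice) we get O(¬disclose_specimen).
Premise 2 is O(countersign_evidence → disclose_specimen); contrapositively O(¬disclose_specimen → ¬countersign_evidence). Since O(¬disclose_specimen) holds, K gives O(¬countersign_evidence).
Premises 3, 4, 5 do not contribute to this derivation.
So O(¬countersign_evidence) holds, i.e. F(countersign_evidence). The claim follows.

Yes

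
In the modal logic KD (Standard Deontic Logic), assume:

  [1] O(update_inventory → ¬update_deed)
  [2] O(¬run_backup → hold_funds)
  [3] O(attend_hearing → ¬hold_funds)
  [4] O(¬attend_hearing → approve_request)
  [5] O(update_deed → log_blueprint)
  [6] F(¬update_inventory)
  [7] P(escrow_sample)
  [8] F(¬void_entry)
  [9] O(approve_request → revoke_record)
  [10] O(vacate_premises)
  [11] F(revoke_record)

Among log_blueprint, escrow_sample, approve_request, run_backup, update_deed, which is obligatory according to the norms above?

run_backup

Premise 11, F(revoke_record), is equivalent to O(¬revoke_record).
Premise 9, O(approve_request → revoke_record), contraposes to O(¬revoke_record → ¬approve_request); with O(¬revoke_record) we get O(¬approve_request).
Premise 4 is O(¬attend_hearing → approve_request); contrapositively O(¬approve_request → attend_hearing). Since O(¬approve_request) holds, K gives O(attend_hearing).
With premise 3, O(attend_hearing → ¬hold_funds), the K-axiom yields O(¬hold_funds).
Premise 2, O(¬run_backup → hold_funds), contraposes to O(¬hold_funds → run_backup); with O(¬hold_funds) we get O(run_backup).
So O(run_backup) holds — run_backup is obligatory. None of the other listed options is made obligatory by any chain of premises.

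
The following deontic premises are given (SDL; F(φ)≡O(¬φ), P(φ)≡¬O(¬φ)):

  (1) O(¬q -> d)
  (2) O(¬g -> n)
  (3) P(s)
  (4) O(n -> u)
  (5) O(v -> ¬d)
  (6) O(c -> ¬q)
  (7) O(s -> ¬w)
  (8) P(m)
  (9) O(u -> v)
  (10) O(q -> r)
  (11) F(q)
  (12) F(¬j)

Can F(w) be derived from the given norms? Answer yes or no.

Premise 7 is O(s -> ¬w), but O(s) is not derivable from the premises (the permission P(s) asserts only ¬O(¬s), not O(s)), so it does not yield O(¬w).
No other premise forces O(¬w). An ideal world satisfying every premise can still have w true, so F(w) is not derivable.

No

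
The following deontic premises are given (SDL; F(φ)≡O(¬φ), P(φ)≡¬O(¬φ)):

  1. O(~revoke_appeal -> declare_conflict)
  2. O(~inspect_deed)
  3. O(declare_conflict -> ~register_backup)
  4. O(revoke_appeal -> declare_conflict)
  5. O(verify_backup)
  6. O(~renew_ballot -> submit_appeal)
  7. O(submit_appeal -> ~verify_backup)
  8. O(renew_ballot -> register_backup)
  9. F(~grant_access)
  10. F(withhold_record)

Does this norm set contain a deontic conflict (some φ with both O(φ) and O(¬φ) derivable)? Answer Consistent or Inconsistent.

Premises 1 and 4 cover both cases: O(~revoke_appeal -> declare_conflict) and O(revoke_appeal -> declare_conflict). Since ~revoke_appeal ∨ revoke_appeal is a tautology, O(declare_conflict) follows.
From O(declare_conflict) and premise 3, O(declare_conflict -> ~register_backup), we obtain O(~register_backup).
The contrapositive of premise 8 (O(renew_ballot -> register_backup)) is O(~register_backup -> ~renew_ballot), and O(~register_backup) is already established, so O(~renew_ballot).
With premise 6, O(~renew_ballot -> submit_appeal), the K-axiom yields O(submit_appeal).
With premise 7, O(submit_appeal -> ~verify_backup), the K-axiom yields O(~verify_backup).
Yet premise 5 states O(verify_backup).
We now have both O(~verify_backup) and O(verify_backup) — verify_backup is simultaneously obligatory and forbidden, violating the D-axiom.

Inconsistent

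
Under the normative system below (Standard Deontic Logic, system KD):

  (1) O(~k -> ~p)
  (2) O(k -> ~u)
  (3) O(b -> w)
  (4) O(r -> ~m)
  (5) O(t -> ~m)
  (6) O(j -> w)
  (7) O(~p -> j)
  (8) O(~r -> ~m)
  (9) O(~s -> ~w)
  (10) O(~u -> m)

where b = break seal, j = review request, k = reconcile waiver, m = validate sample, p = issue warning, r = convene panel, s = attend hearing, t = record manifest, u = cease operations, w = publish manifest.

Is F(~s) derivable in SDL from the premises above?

By case analysis on ~r: premise 8 gives O(~r -> ~m) and premise 4 gives O(r -> ~m), so O(~m) either way.
Premise 10 is O(~u -> m); contrapositively O(~m -> u). Since O(~m) holds, K gives O(u).
Premise 2, O(k -> ~u), contraposes to O(u -> ~k); with O(u) we get O(~k).
Applying K to premise 1 (O(~k -> ~p)) and O(~k) yields O(~p).
From O(~p) and premise 7, O(~p -> j), we obtain O(j).
Applying K to premise 6 (O(j -> w)) and O(j) yields O(w).
Premise 9, O(~s -> ~w), contraposes to O(w -> s); with O(w) we get O(s).
Premises 3, 5 do not contribute to this derivation.
So O(s) holds, i.e. F(~s). The claim follows.

Yes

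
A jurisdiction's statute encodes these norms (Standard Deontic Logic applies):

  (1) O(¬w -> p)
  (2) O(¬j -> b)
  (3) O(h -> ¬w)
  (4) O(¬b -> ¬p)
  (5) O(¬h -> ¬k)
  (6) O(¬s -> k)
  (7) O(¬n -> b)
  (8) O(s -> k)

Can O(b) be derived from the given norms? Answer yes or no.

Premises 6 and 8 are O(¬s -> k) and O(s -> k); every ideal world satisfies ¬s or s, so in either case k holds — hence O(k).
Premise 5, O(¬h -> ¬k), contraposes to O(k -> h); with O(k) we get O(h).
Applying K to premise 3 (O(h -> ¬w)) and O(h) yields O(¬w).
With premise 1, O(¬w -> p), the K-axiom yields O(p).
The contrapositive of premise 4 (O(¬b -> ¬p)) is O(p -> b), and O(p) is already established, so O(b).
Premises 2, 7 do not contribute to this derivation.
So O(b) follows.

Yes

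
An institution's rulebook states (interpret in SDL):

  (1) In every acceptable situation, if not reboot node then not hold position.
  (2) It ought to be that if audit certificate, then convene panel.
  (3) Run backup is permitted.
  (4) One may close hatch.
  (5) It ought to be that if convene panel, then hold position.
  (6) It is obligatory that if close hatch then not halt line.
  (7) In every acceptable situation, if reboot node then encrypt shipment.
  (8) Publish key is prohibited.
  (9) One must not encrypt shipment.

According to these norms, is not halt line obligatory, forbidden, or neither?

Neither

Premise 6 is O(close_hatch → ¬halt_line), but O(close_hatch) is not derivable from the premises (the permission P(close_hatch) asserts only ¬O(¬close_hatch), not O(close_hatch)), so it does not yield O(¬halt_line).
No premise or chain of K-axiom applications forces O(¬halt_line), and none forces O(halt_line). So ¬halt_line is neither obligatory nor forbidden under these norms.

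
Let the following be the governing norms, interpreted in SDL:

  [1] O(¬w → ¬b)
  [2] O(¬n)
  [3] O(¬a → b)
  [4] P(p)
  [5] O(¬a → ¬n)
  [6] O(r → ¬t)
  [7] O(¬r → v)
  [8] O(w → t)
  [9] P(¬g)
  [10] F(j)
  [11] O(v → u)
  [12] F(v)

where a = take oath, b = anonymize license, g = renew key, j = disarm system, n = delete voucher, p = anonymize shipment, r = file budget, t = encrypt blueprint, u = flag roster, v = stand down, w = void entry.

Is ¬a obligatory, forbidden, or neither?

Forbidden

F(v) at premise 12 means O(¬v).
Premise 7 is O(¬r → v); contrapositively O(¬v → r). Since O(¬v) holds, K gives O(r).
With premise 6, O(r → ¬t), the K-axiom yields O(¬t).
Premise 8, O(w → t), contraposes to O(¬t → ¬w); with O(¬t) we get O(¬w).
From O(¬w) and premise 1, O(¬w → ¬b), we obtain O(¬b).
The contrapositive of premise 3 (O(¬a → b)) is O(¬b → a), and O(¬b) is already established, so O(a).
Premises 2, 4, 5, 9, 10, 11 do not contribute to this derivation.
Thus O(a), which is F(¬a): ¬a is forbidden.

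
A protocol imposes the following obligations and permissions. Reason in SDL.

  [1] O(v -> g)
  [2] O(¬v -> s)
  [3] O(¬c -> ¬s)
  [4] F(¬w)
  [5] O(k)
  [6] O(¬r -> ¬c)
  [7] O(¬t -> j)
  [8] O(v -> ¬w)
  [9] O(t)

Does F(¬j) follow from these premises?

No

Premise 7 is O(¬t -> j), but O(¬t) is not derivable from the premises, so it does not yield O(j).
No other premise forces O(j). An ideal world satisfying every premise can still have ¬j true, so F(¬j) is not derivable.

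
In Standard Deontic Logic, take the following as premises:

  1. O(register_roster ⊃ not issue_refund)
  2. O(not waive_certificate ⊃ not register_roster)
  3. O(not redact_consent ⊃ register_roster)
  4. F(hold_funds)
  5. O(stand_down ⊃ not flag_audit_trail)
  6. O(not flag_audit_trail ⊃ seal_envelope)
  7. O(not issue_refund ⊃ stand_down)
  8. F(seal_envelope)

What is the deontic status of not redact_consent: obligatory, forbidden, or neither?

Forbidden

Premise 8, F(seal_envelope), is equivalent to O(not seal_envelope).
Premise 6 is O(not flag_audit_trail ⊃ seal_envelope); contrapositively O(not seal_envelope ⊃ flag_audit_trail). Since O(not seal_envelope) holds, K gives O(flag_audit_trail).
Premise 5 is O(stand_down ⊃ not flag_audit_trail); contrapositively O(flag_audit_trail ⊃ not stand_down). Since O(flag_audit_trail) holds, K gives O(not stand_down).
The contrapositive of premise 7 (O(not issue_refund ⊃ stand_down)) is O(not stand_down ⊃ issue_refund), and O(not stand_down) is already established, so O(issue_refund).
The contrapositive of premise 1 (O(register_roster ⊃ not issue_refund)) is O(issue_refund ⊃ not register_roster), and O(issue_refund) is already established, so O(not register_roster).
Premise 3, O(not redact_consent ⊃ register_roster), contraposes to O(not register_roster ⊃ redact_consent); with O(not register_roster) we get O(redact_consent).
Premises 2, 4 do not contribute to this derivation.
Thus O(redact_consent), which is F(not redact_consent): not redact_consent is forbidden.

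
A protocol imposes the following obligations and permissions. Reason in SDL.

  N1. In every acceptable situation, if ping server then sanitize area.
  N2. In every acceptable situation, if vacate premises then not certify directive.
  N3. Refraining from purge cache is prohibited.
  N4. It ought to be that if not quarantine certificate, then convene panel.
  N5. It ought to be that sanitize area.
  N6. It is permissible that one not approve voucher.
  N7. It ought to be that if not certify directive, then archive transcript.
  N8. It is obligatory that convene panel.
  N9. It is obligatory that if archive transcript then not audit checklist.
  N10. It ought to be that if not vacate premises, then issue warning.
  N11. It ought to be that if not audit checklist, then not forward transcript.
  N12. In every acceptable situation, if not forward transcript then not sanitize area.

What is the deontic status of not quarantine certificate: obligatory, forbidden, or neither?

Premise 4 is O(¬quarantine_certificate → convene_panel); even if O(convene_panel) held, inferring O(¬quarantine_certificate) would be affirming the consequent — invalid.
No premise or chain of K-axiom applications forces O(¬quarantine_certificate), and none forces O(quarantine_certificate). So ¬quarantine_certificate is neither obligatory nor forbidden under these norms.

Neither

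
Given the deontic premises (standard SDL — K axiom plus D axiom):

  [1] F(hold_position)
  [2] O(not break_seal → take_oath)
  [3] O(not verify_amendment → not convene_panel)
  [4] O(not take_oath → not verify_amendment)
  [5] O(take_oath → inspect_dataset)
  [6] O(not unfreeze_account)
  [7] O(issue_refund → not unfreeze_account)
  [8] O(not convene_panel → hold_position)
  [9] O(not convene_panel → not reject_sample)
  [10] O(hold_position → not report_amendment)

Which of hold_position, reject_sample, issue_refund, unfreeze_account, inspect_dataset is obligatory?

Premise 1, F(hold_position), is equivalent to O(not hold_position).
Premise 8, O(not convene_panel → hold_position), contraposes to O(not hold_position → convene_panel); with O(not hold_position) we get O(convene_panel).
The contrapositive of premise 3 (O(not verify_amendment → not convene_panel)) is O(convene_panel → verify_amendment), and O(convene_panel) is already established, so O(verify_amendment).
Premise 4 is O(not take_oath → not verify_amendment); contrapositively O(verify_amendment → take_oath). Since O(verify_amendment) holds, K gives O(take_oath).
From O(take_oath) and premise 5, O(take_oath → inspect_dataset), we obtain O(inspect_dataset).
So O(inspect_dataset) holds — inspect_dataset is obligatory. None of the other listed options is made obligatory by any chain of premises.

inspect_dataset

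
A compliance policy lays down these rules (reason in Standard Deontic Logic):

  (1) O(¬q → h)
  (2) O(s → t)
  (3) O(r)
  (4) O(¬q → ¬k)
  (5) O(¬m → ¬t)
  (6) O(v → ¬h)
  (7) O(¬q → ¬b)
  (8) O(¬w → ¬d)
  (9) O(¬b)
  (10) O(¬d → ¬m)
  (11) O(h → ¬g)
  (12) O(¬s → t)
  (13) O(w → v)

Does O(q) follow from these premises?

By case analysis on ¬s: premise 12 gives O(¬s → t) and premise 2 gives O(s → t), so O(t) either way.
Premise 5 is O(¬m → ¬t); contrapositively O(t → m). Since O(t) holds, K gives O(m).
Premise 10, O(¬d → ¬m), contraposes to O(m → d); with O(m) we get O(d).
Premise 8 is O(¬w → ¬d); contrapositively O(d → w). Since O(d) holds, K gives O(w).
Applying K to premise 13 (O(w → v)) and O(w) yields O(v).
With premise 6, O(v → ¬h), the K-axiom yields O(¬h).
Premise 1 is O(¬q → h); contrapositively O(¬h → q). Since O(¬h) holds, K gives O(q).
Premises 3, 4, 7, 9, 11 do not contribute to this derivation.
So O(q) follows.

Yes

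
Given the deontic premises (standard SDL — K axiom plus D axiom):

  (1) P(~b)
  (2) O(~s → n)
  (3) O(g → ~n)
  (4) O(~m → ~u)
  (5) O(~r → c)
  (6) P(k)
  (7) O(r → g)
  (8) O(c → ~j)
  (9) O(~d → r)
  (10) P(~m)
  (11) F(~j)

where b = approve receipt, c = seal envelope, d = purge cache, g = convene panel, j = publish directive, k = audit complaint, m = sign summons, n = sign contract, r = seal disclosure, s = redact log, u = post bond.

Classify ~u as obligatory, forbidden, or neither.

Neither

Premise 4 is O(~m → ~u), but O(~m) is not derivable from the premises (the permission P(~m) asserts only ~O(m), not O(~m)), so it does not yield O(~u).
No premise or chain of K-axiom applications forces O(~u), and none forces O(u). So ~u is neither obligatory nor forbidden under these norms.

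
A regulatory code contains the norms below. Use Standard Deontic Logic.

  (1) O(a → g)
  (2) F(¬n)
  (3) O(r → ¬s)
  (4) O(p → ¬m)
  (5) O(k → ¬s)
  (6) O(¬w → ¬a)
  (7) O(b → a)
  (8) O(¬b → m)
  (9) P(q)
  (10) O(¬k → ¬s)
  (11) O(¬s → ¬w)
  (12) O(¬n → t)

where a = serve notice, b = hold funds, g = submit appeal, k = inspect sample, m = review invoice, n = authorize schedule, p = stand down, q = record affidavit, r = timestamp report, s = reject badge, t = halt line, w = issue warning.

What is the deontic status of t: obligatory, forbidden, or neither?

Premise 12 is O(¬n → t), but O(¬n) is not derivable from the premises, so it does not yield O(t).
No premise or chain of K-axiom applications forces O(t), and none forces O(¬t). So t is neither obligatory nor forbidden under these norms.

Neither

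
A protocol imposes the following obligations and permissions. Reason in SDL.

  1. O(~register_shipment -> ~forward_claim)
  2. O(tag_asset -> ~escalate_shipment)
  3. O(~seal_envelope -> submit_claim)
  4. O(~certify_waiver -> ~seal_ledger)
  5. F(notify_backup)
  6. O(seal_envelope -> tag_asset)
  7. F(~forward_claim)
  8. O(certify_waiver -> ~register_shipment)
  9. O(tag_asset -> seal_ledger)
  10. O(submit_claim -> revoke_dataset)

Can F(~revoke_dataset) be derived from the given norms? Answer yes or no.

Yes

Premise 7, F(~forward_claim), is equivalent to O(forward_claim).
Premise 1, O(~register_shipment -> ~forward_claim), contraposes to O(forward_claim -> register_shipment); with O(forward_claim) we get O(register_shipment).
Premise 8, O(certify_waiver -> ~register_shipment), contraposes to O(register_shipment -> ~certify_waiver); with O(register_shipment) we get O(~certify_waiver).
From O(~certify_waiver) and premise 4, O(~certify_waiver -> ~seal_ledger), we obtain O(~seal_ledger).
Premise 9 is O(tag_asset -> seal_ledger); contrapositively O(~seal_ledger -> ~tag_asset). Since O(~seal_ledger) holds, K gives O(~tag_asset).
The contrapositive of premise 6 (O(seal_envelope -> tag_asset)) is O(~tag_asset -> ~seal_envelope), and O(~tag_asset) is already established, so O(~seal_envelope).
Applying K to premise 3 (O(~seal_envelope -> submit_claim)) and O(~seal_envelope) yields O(submit_claim).
Applying K to premise 10 (O(submit_claim -> revoke_dataset)) and O(submit_claim) yields O(revoke_dataset).
Premises 2, 5 do not contribute to this derivation.
So O(revoke_dataset) holds, i.e. F(~revoke_dataset). The claim follows.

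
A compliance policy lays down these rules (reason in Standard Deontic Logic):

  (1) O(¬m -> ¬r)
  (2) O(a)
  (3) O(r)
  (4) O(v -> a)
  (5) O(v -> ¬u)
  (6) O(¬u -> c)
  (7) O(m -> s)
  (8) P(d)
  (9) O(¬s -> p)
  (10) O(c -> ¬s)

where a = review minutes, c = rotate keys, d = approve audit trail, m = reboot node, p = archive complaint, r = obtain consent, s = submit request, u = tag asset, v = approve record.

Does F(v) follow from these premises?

From premise 3 we have O(r).
The contrapositive of premise 1 (O(¬m -> ¬r)) is O(r -> m), and O(r) is already established, so O(m).
From O(m) and premise 7, O(m -> s), we obtain O(s).
Premise 10, O(c -> ¬s), contraposes to O(s -> ¬c); with O(s) we get O(¬c).
Premise 6, O(¬u -> c), contraposes to O(¬c -> u); with O(¬c) we get O(u).
Premise 5, O(v -> ¬u), contraposes to O(u -> ¬v); with O(u) we get O(¬v).
Premises 2, 4, 8, 9 do not contribute to this derivation.
So O(¬v) holds, i.e. F(v). The claim follows.

Yes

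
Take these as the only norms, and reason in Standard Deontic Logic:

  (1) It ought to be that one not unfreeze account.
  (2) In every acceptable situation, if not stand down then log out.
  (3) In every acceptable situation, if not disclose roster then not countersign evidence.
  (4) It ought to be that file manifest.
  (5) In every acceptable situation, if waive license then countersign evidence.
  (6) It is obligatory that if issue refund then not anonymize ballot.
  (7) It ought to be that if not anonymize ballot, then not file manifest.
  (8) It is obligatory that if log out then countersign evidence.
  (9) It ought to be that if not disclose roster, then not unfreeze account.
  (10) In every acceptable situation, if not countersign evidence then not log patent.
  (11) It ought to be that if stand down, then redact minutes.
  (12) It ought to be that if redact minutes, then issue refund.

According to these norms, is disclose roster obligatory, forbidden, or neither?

Obligatory

Premise 4 gives O(file_manifest).
Premise 7, O(¬anonymize_ballot → ¬file_manifest), contraposes to O(file_manifest → anonymize_ballot); with O(file_manifest) we get O(anonymize_ballot).
Premise 6 is O(issue_refund → ¬anonymize_ballot); contrapositively O(anonymize_ballot → ¬issue_refund). Since O(anonymize_ballot) holds, K gives O(¬issue_refund).
The contrapositive of premise 12 (O(redact_minutes → issue_refund)) is O(¬issue_refund → ¬redact_minutes), and O(¬issue_refund) is already established, so O(¬redact_minutes).
Premise 11, O(stand_down → redact_minutes), contraposes to O(¬redact_minutes → ¬stand_down); with O(¬redact_minutes) we get O(¬stand_down).
Premise 2 is O(¬stand_down → log_out); since O(¬stand_down), deontic closure gives O(log_out).
From O(log_out) and premise 8, O(log_out → countersign_evidence), we obtain O(countersign_evidence).
Premise 3 is O(¬disclose_roster → ¬countersign_evidence); contrapositively O(countersign_evidence → disclose_roster). Since O(countersign_evidence) holds, K gives O(disclose_roster).
Premises 1, 5, 9, 10 do not contribute to this derivation.
Hence disclose_roster is obligatory.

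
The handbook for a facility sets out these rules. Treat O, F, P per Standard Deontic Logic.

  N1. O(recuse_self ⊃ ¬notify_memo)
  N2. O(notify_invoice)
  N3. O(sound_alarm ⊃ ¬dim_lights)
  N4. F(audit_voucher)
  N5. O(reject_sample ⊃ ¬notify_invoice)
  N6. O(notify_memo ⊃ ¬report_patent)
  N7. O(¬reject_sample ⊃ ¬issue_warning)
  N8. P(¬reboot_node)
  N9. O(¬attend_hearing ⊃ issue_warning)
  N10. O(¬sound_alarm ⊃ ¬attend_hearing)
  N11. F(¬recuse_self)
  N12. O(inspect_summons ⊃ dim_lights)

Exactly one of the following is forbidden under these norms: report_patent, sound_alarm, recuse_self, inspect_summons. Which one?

inspect_summons

From premise 2 we have O(notify_invoice).
Premise 5, O(reject_sample ⊃ ¬notify_invoice), contraposes to O(notify_invoice ⊃ ¬reject_sample); with O(notify_invoice) we get O(¬reject_sample).
From O(¬reject_sample) and premise 7, O(¬reject_sample ⊃ ¬issue_warning), we obtain O(¬issue_warning).
Premise 9, O(¬attend_hearing ⊃ issue_warning), contraposes to O(¬issue_warning ⊃ attend_hearing); with O(¬issue_warning) we get O(attend_hearing).
Premise 10, O(¬sound_alarm ⊃ ¬attend_hearing), contraposes to O(attend_hearing ⊃ sound_alarm); with O(attend_hearing) we get O(sound_alarm).
Applying K to premise 3 (O(sound_alarm ⊃ ¬dim_lights)) and O(sound_alarm) yields O(¬dim_lights).
The contrapositive of premise 12 (O(inspect_summons ⊃ dim_lights)) is O(¬dim_lights ⊃ ¬inspect_summons), and O(¬dim_lights) is already established, so O(¬inspect_summons).
So O(¬inspect_summons) holds, i.e. inspect_summons is forbidden. None of the other listed options is forbidden under the premises.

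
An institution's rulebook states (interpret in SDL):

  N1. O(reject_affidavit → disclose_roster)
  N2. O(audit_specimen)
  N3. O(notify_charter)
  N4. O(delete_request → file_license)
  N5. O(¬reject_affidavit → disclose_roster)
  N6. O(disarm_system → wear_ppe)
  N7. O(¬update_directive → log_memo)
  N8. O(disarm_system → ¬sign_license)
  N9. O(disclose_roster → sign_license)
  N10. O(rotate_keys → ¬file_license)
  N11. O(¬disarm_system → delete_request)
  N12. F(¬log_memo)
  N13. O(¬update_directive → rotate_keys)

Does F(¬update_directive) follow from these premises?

Premises 1 and 5 cover both cases: O(reject_affidavit → disclose_roster) and O(¬reject_affidavit → disclose_roster). Since reject_affidavit ∨ ¬reject_affidavit is a tautology, O(disclose_roster) follows.
Premise 9 is O(disclose_roster → sign_license); since O(disclose_roster), deontic closure gives O(sign_license).
Premise 8 is O(disarm_system → ¬sign_license); contrapositively O(sign_license → ¬disarm_system). Since O(sign_license) holds, K gives O(¬disarm_system).
Applying K to premise 11 (O(¬disarm_system → delete_request)) and O(¬disarm_system) yields O(delete_request).
From O(delete_request) and premise 4, O(delete_request → file_license), we obtain O(file_license).
Premise 10, O(rotate_keys → ¬file_license), contraposes to O(file_license → ¬rotate_keys); with O(file_license) we get O(¬rotate_keys).
Premise 13 is O(¬update_directive → rotate_keys); contrapositively O(¬rotate_keys → update_directive). Since O(¬rotate_keys) holds, K gives O(update_directive).
Premises 2, 3, 6, 7, 12 do not contribute to this derivation.
So O(update_directive) holds, i.e. F(¬update_directive). The claim follows.

Yes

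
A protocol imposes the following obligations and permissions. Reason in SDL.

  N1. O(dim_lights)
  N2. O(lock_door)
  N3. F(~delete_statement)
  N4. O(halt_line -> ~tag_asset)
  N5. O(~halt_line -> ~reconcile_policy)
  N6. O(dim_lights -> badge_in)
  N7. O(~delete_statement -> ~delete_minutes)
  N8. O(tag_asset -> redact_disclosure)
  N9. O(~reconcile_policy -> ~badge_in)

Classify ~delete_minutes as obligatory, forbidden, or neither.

Premise 7 is O(~delete_statement -> ~delete_minutes), but O(~delete_statement) is not derivable from the premises, so it does not yield O(~delete_minutes).
No premise or chain of K-axiom applications forces O(~delete_minutes), and none forces O(delete_minutes). So ~delete_minutes is neither obligatory nor forbidden under these norms.

Neither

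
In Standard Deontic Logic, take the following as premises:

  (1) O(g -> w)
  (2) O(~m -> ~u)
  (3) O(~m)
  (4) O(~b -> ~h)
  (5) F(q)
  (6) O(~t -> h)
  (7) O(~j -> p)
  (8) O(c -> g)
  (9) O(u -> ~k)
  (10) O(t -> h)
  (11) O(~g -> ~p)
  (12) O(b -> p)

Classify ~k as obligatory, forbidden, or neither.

Neither

Premise 9 is O(u -> ~k), but O(u) is not derivable from the premises, so it does not yield O(~k).
No premise or chain of K-axiom applications forces O(~k), and none forces O(k). So ~k is neither obligatory nor forbidden under these norms.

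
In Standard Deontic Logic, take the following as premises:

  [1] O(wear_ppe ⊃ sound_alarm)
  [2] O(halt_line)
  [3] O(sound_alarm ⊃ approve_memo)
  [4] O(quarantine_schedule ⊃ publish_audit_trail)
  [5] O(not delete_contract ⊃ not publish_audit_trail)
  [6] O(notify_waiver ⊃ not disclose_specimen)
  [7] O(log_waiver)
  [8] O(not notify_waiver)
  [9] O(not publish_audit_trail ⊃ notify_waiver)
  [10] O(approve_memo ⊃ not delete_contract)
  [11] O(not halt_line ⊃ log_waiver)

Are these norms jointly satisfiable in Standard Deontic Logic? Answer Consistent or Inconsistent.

Premise 11 is O(not halt_line ⊃ log_waiver); even if O(log_waiver) held, inferring O(not halt_line) would be affirming the consequent — invalid.
So O(not halt_line) is not derivable, and the apparent clash with O(halt_line) does not arise.
A world satisfying every obligation exists (e.g. approve_memo=false, delete_contract=true, disclose_specimen=false, halt_line=true, log_waiver=true, notify_waiver=false, publish_audit_trail=true, quarantine_schedule=false, sound_alarm=false, wear_ppe=false); no atom is both obligatory and forbidden, so the set is consistent.

Consistent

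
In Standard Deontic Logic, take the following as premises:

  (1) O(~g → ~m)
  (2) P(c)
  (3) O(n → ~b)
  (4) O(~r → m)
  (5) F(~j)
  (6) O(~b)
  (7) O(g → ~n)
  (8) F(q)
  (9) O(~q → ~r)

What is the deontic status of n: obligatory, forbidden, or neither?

Forbidden

Premise 8, F(q), is equivalent to O(~q).
Premise 9 is O(~q → ~r); since O(~q), deontic closure gives O(~r).
From O(~r) and premise 4, O(~r → m), we obtain O(m).
Premise 1 is O(~g → ~m); contrapositively O(m → g). Since O(m) holds, K gives O(g).
Premise 7 is O(g → ~n); since O(g), deontic closure gives O(~n).
Premises 2, 3, 5, 6 do not contribute to this derivation.
Thus O(~n), which is F(n): n is forbidden.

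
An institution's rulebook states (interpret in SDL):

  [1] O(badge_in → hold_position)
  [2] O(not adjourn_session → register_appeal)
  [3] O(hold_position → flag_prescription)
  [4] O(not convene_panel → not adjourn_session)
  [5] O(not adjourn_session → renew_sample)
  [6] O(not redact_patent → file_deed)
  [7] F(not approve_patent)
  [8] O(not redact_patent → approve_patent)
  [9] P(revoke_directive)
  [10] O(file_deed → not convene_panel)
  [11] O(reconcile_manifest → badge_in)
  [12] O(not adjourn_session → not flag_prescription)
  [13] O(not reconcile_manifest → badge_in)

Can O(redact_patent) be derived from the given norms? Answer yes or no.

Yes

Premises 13 and 11 cover both cases: O(not reconcile_manifest → badge_in) and O(reconcile_manifest → badge_in). Since not reconcile_manifest ∨ reconcile_manifest is a tautology, O(badge_in) follows.
With premise 1, O(badge_in → hold_position), the K-axiom yields O(hold_position).
From O(hold_position) and premise 3, O(hold_position → flag_prescription), we obtain O(flag_prescription).
Premise 12, O(not adjourn_session → not flag_prescription), contraposes to O(flag_prescription → adjourn_session); with O(flag_prescription) we get O(adjourn_session).
The contrapositive of premise 4 (O(not convene_panel → not adjourn_session)) is O(adjourn_session → convene_panel), and O(adjourn_session) is already established, so O(convene_panel).
The contrapositive of premise 10 (O(file_deed → not convene_panel)) is O(convene_panel → not file_deed), and O(convene_panel) is already established, so O(not file_deed).
The contrapositive of premise 6 (O(not redact_patent → file_deed)) is O(not file_deed → redact_patent), and O(not file_deed) is already established, so O(redact_patent).
Premises 2, 5, 7, 8, 9 do not contribute to this derivation.
So O(redact_patent) follows.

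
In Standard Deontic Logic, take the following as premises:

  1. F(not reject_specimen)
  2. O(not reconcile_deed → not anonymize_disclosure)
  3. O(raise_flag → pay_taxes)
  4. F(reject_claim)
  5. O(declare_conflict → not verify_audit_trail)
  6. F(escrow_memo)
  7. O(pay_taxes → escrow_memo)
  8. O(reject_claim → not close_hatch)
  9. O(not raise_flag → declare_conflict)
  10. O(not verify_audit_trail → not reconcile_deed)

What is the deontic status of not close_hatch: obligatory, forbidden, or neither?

Neither

Premise 8 is O(reject_claim → not close_hatch), but O(reject_claim) is not derivable from the premises, so it does not yield O(not close_hatch).
No premise or chain of K-axiom applications forces O(not close_hatch), and none forces O(close_hatch). So not close_hatch is neither obligatory nor forbidden under these norms.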